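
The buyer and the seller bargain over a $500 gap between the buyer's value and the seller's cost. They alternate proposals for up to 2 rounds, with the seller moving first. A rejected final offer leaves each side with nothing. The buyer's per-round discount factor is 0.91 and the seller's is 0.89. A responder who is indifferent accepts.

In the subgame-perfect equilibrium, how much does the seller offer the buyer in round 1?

455

Solve by backward induction from round 2.
Round 2 (the buyer proposes): rejection yields 0 for the seller; the buyer offers 0 and keeps 500.
Round 1 (the seller proposes): the buyer can get 500 next round, worth 0.91 × 500 = 455 now, so the seller offers 455, keeping 45.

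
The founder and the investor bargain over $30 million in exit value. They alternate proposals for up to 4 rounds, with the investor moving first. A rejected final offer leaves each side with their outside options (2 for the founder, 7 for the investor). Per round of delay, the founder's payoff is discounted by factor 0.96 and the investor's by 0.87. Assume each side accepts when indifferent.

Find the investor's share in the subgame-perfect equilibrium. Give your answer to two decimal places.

Round 4 (the founder proposes): the investor gets 7 if talks fail, so the founder offers 7 and keeps 23.
Round 3 (the investor proposes): the founder can get 23 next round, worth 0.96 × 23 = 22.08 now, so the investor offers 22.08, keeping 7.92.
Round 2 (the founder proposes): the investor can get 7.92 next round, worth 0.87 × 7.92 = 6.8904 now, so the founder offers 6.8904, keeping 23.1096.
Round 1 (the investor proposes): the founder can get 23.1096 next round, worth 0.96 × 23.1096 = 22.185216 now, so the investor offers 22.185216, keeping 7.814784.

7.81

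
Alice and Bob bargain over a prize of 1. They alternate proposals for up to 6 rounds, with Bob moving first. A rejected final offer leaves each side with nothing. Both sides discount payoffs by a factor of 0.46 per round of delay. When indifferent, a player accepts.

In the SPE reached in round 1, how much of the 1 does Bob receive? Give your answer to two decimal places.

0.68

Round 6 (Alice proposes): rejection yields 0 for Bob; Alice offers 0 and keeps 1.
Round 5 (Bob proposes): Alice can get 1 next round, worth 0.46 × 1 = 0.46 now. Bob offers 0.46 and keeps 1 − 0.46 = 0.54.
Round 4 (Alice proposes): Bob can get 0.54 next round, worth 0.46 × 0.54 = 0.2484 now. Alice offers 0.2484 and keeps 1 − 0.2484 = 0.7516.
Round 3 (Bob proposes): Alice can get 0.7516 next round, worth 0.46 × 0.7516 = 0.345736 now, so Bob offers 0.345736, keeping 0.654264.
Round 2 (Alice proposes): Bob can get 0.654264 next round, worth 0.46 × 0.654264 = 0.30096144 now, so Alice offers 0.30096144, keeping 0.69903856.
Round 1 (Bob proposes): Alice can get 0.69903856 next round, worth 0.46 × 0.69903856 = 0.3215577376 now; Bob offers that and keeps 0.6784422624.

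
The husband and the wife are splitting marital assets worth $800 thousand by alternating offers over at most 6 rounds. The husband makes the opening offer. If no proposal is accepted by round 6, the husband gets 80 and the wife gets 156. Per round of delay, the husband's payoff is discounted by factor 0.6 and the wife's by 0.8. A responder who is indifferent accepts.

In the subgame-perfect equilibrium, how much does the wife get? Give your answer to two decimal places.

Round 6 (the wife proposes): the husband gets 80 if talks fail, so the wife offers 80 and keeps 720.
Round 5 (the husband proposes): the wife can get 720 next round, worth 0.8 × 720 = 576 now; the husband offers that and keeps 224.
Round 4 (the wife proposes): the husband can get 224 next round, worth 0.6 × 224 = 134.4 now. The wife offers 134.4 and keeps 800 − 134.4 = 665.6.
Round 3 (the husband proposes): the wife can get 665.6 next round, worth 0.8 × 665.6 = 532.48 now; the husband offers that and keeps 267.52.
Round 2 (the wife proposes): the husband can get 267.52 next round, worth 0.6 × 267.52 = 160.512 now; the wife offers that and keeps 639.488.
Round 1 (the husband proposes): the wife can get 639.488 next round, worth 0.8 × 639.488 = 511.5904 now; the husband offers that and keeps 288.4096.

511.59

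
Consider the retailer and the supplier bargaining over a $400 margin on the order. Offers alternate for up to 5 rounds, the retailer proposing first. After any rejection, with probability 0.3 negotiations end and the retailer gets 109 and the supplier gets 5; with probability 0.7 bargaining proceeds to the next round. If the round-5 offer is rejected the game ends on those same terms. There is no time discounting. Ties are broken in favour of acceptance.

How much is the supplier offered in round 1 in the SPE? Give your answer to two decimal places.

Round 5 (the retailer proposes): the supplier gets 5 if talks fail, so the retailer offers 5 and keeps 395.
Round 4 (the supplier proposes): rejecting gives the retailer an expected 0.7 × 395 + 0.3 × 109 = 309.2; the supplier offers that and keeps 90.8.
Round 3 (the retailer proposes): rejecting gives the supplier an expected 0.7 × 90.8 + 0.3 × 5 = 65.06; the retailer offers that and keeps 334.94.
Round 2 (the supplier proposes): rejecting gives the retailer an expected 0.7 × 334.94 + 0.3 × 109 = 267.158; the supplier offers that and keeps 132.842.
Round 1 (the retailer proposes): rejecting gives the supplier an expected 0.7 × 132.842 + 0.3 × 5 = 94.4894, so the retailer offers 94.4894, keeping 305.5106.

94.49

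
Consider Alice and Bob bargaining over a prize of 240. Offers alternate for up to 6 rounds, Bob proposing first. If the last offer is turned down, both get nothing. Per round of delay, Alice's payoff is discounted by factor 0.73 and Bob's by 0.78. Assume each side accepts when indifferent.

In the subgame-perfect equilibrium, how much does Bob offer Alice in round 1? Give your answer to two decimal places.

By backward induction:
Round 6 (Alice proposes): rejection yields 0 for Bob; Alice offers 0 and keeps 240.
Round 5 (Bob proposes): Alice can get 240 next round, worth 0.73 × 240 = 175.2 now, so Bob offers 175.2, keeping 64.8.
Round 4 (Alice proposes): Bob can get 64.8 next round, worth 0.78 × 64.8 = 50.544 now, so Alice offers 50.544, keeping 189.456.
Round 3 (Bob proposes): Alice can get 189.456 next round, worth 0.73 × 189.456 = 138.30288 now, so Bob offers 138.30288, keeping 101.69712.
Round 2 (Alice proposes): Bob can get 101.69712 next round, worth 0.78 × 101.69712 = 79.3237536 now, so Alice offers 79.3237536, keeping 160.6762464.
Round 1 (Bob proposes): Alice can get 160.6762464 next round, worth 0.73 × 160.6762464 = 117.293659872 now, so Bob offers 117.293659872, keeping 122.706340128.

117.29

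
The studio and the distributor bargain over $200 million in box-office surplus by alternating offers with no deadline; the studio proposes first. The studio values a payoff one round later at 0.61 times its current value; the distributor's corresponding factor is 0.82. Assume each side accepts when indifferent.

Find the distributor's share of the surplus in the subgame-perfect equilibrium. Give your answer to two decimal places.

127.97

Let x be the studio's share when the studio proposes and y be the distributor's share when the distributor proposes.
The distributor accepts iff offered ≥ 0.82·y, so x = 200 − 0.82y. Symmetrically y = 200 − 0.61x.
Substituting: x = 200 − 0.82(200 − 0.61x), giving x(1 − 0.61·0.82) = 200(1 − 0.82).
So x = 200 × 0.18 / 0.4998 ≈ 72.0288, and the distributor receives 200 − x ≈ 127.9712.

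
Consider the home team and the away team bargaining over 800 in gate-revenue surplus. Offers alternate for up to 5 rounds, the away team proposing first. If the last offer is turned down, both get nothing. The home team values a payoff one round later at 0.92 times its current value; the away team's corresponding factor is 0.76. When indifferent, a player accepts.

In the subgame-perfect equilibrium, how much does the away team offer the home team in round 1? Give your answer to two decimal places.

300.15

Round 5 (the away team proposes): rejection yields 0 for the home team; the away team offers 0 and keeps 800.
Round 4 (the home team proposes): the away team can get 800 next round, worth 0.76 × 800 = 608 now. The home team offers 608 and keeps 800 − 608 = 192.
Round 3 (the away team proposes): the home team can get 192 next round, worth 0.92 × 192 = 176.64 now, so the away team offers 176.64, keeping 623.36.
Round 2 (the home team proposes): the away team can get 623.36 next round, worth 0.76 × 623.36 = 473.7536 now, so the home team offers 473.7536, keeping 326.2464.
Round 1 (the away team proposes): the home team can get 326.2464 next round, worth 0.92 × 326.2464 = 300.146688 now, so the away team offers 300.146688, keeping 499.853312.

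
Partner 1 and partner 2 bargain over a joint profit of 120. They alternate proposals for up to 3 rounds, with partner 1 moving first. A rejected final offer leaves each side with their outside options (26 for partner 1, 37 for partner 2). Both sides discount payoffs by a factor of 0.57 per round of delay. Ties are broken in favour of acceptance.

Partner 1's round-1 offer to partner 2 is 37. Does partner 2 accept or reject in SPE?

Round 3 (partner 1 proposes): partner 2 gets 37 if talks fail, so partner 1 offers 37 and keeps 83.
Round 2 (partner 2 proposes): partner 1 can get 83 next round, worth 0.57 × 83 = 47.31 now. Partner 2 offers 47.31 and keeps 120 − 47.31 = 72.69.
So by rejecting in round 1, partner 2 gets 72.69 next round, worth 0.57 × 72.69 = 41.4333 now.
Offer 37 < 41.4333, so partner 2 rejects.

Reject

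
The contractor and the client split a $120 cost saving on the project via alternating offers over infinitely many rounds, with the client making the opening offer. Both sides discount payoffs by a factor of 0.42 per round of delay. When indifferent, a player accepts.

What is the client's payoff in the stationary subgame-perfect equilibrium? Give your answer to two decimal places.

In a stationary SPE each proposer offers the other exactly their discounted continuation value.
If the client keeps x when proposing and the contractor keeps y when proposing, then x = 120 − 0.42y and y = 120 − 0.42x.
Solving: x = 120(1 − 0.42) / (1 − 0.42·0.42) = 69.6 / 0.8236 ≈ 84.5070.
The contractor gets 120 − 84.5070 ≈ 35.4930.

84.51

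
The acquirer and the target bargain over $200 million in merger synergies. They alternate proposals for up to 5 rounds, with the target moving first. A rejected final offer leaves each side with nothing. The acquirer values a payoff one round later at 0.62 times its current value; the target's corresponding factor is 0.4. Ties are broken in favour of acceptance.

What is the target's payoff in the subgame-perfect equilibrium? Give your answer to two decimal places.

Round 5 (the target proposes): rejection yields 0 for the acquirer; the target offers 0 and keeps 200.
Round 4 (the acquirer proposes): the target can get 200 next round, worth 0.4 × 200 = 80 now; the acquirer offers that and keeps 120.
Round 3 (the target proposes): the acquirer can get 120 next round, worth 0.62 × 120 = 74.4 now; the target offers that and keeps 125.6.
Round 2 (the acquirer proposes): the target can get 125.6 next round, worth 0.4 × 125.6 = 50.24 now, so the acquirer offers 50.24, keeping 149.76.
Round 1 (the target proposes): the acquirer can get 149.76 next round, worth 0.62 × 149.76 = 92.8512 now, so the target offers 92.8512, keeping 107.1488.

107.15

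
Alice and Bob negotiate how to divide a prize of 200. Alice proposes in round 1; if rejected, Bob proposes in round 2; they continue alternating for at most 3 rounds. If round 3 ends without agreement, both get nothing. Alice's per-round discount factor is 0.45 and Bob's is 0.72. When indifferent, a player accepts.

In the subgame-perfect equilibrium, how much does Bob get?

Work backward from the last round.
Round 3 (Alice proposes): rejection yields 0 for Bob; Alice offers 0 and keeps 200.
Round 2 (Bob proposes): Alice can get 200 next round, worth 0.45 × 200 = 90 now; Bob offers that and keeps 110.
Round 1 (Alice proposes): Bob can get 110 next round, worth 0.72 × 110 = 79.2 now, so Alice offers 79.2, keeping 120.8.

79.2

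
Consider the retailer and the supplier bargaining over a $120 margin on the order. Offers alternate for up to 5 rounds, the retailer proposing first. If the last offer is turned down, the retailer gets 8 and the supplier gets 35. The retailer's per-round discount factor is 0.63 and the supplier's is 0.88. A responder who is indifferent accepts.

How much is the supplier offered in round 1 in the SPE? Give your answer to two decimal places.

71.49

Round 5 (the retailer proposes): the supplier gets 35 if talks fail, so the retailer offers 35 and keeps 85.
Round 4 (the supplier proposes): the retailer can get 85 next round, worth 0.63 × 85 = 53.55 now, so the supplier offers 53.55, keeping 66.45.
Round 3 (the retailer proposes): the supplier can get 66.45 next round, worth 0.88 × 66.45 = 58.476 now, so the retailer offers 58.476, keeping 61.524.
Round 2 (the supplier proposes): the retailer can get 61.524 next round, worth 0.63 × 61.524 = 38.76012 now, so the supplier offers 38.76012, keeping 81.23988.
Round 1 (the retailer proposes): the supplier can get 81.23988 next round, worth 0.88 × 81.23988 = 71.4910944 now, so the retailer offers 71.4910944, keeping 48.5089056.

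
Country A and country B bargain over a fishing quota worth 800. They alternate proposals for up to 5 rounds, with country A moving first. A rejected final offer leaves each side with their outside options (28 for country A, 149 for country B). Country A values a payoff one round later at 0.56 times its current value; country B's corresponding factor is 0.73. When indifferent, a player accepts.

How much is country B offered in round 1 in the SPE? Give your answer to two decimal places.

Round 5 (country A proposes): country B gets 149 if talks fail, so country A offers 149 and keeps 651.
Round 4 (country B proposes): country A can get 651 next round, worth 0.56 × 651 = 364.56 now; country B offers that and keeps 435.44.
Round 3 (country A proposes): country B can get 435.44 next round, worth 0.73 × 435.44 = 317.8712 now; country A offers that and keeps 482.1288.
Round 2 (country B proposes): country A can get 482.1288 next round, worth 0.56 × 482.1288 = 269.992128 now, so country B offers 269.992128, keeping 530.007872.
Round 1 (country A proposes): country B can get 530.007872 next round, worth 0.73 × 530.007872 = 386.90574656 now, so country A offers 386.90574656, keeping 413.09425344.

386.91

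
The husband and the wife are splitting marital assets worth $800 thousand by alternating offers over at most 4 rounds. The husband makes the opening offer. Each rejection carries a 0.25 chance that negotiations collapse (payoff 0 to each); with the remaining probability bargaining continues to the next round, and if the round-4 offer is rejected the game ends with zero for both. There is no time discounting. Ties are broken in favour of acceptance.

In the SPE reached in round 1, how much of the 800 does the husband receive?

Round 4 (the wife proposes): rejection yields 0 for the husband; the wife offers 0 and keeps 800.
Round 3 (the husband proposes): rejecting gives the wife an expected 0.75 × 800 = 600; the husband offers that and keeps 200.
Round 2 (the wife proposes): rejecting gives the husband an expected 0.75 × 200 = 150. The wife offers 150 and keeps 800 − 150 = 650.
Round 1 (the husband proposes): rejecting gives the wife an expected 0.75 × 650 = 487.5. The husband offers 487.5 and keeps 800 − 487.5 = 312.5.

312.5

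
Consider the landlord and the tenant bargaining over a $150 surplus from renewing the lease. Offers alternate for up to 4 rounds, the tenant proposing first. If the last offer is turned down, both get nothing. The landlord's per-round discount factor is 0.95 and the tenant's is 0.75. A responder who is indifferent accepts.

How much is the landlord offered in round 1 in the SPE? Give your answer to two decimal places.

137.16

Round 4 (the landlord proposes): the tenant will accept anything ≥ 0, so the landlord offers 0 and keeps 150.
Round 3 (the tenant proposes): the landlord can get 150 next round, worth 0.95 × 150 = 142.5 now; the tenant offers that and keeps 7.5.
Round 2 (the landlord proposes): the tenant can get 7.5 next round, worth 0.75 × 7.5 = 5.625 now, so the landlord offers 5.625, keeping 144.375.
Round 1 (the tenant proposes): the landlord can get 144.375 next round, worth 0.95 × 144.375 = 137.15625 now, so the tenant offers 137.15625, keeping 12.84375.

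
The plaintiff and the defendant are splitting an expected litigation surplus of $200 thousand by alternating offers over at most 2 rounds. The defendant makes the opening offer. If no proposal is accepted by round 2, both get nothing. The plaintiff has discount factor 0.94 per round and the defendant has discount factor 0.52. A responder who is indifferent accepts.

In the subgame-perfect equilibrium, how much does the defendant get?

12

Round 2 (the plaintiff proposes): the defendant will accept anything ≥ 0, so the plaintiff offers 0 and keeps 200.
Round 1 (the defendant proposes): the plaintiff can get 200 next round, worth 0.94 × 200 = 188 now. The defendant offers 188 and keeps 200 − 188 = 12.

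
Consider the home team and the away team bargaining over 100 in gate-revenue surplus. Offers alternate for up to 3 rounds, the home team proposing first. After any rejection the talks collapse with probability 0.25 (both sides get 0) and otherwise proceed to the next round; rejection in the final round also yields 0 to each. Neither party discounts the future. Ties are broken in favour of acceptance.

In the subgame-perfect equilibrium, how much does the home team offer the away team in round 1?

By backward induction:
Round 3 (the home team proposes): the away team will accept anything ≥ 0, so the home team offers 0 and keeps 100.
Round 2 (the away team proposes): rejecting gives the home team an expected 0.75 × 100 = 75, so the away team offers 75, keeping 25.
Round 1 (the home team proposes): rejecting gives the away team an expected 0.75 × 25 = 18.75; the home team offers that and keeps 81.25.

18.75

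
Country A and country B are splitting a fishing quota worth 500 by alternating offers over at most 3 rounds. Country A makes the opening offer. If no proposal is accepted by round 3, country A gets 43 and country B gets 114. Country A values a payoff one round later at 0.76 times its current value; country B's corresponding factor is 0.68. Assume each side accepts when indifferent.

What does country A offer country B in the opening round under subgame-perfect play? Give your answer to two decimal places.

Round 3 (country A proposes): country B gets 114 if talks fail, so country A offers 114 and keeps 386.
Round 2 (country B proposes): country A can get 386 next round, worth 0.76 × 386 = 293.36 now; country B offers that and keeps 206.64.
Round 1 (country A proposes): country B can get 206.64 next round, worth 0.68 × 206.64 = 140.5152 now, so country A offers 140.5152, keeping 359.4848.

140.52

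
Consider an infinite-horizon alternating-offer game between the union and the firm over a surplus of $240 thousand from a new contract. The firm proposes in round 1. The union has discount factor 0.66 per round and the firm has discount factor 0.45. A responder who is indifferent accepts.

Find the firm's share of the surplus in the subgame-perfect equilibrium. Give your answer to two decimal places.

116.07

Let x be the firm's share when the firm proposes and y be the union's share when the union proposes.
The union accepts iff offered ≥ 0.66·y, so x = 240 − 0.66y. Symmetrically y = 240 − 0.45x.
Substituting: x = 240 − 0.66(240 − 0.45x), giving x(1 − 0.45·0.66) = 240(1 − 0.66).
So x = 240 × 0.34 / 0.703 ≈ 116.0740, and the union receives 240 − x ≈ 123.9260.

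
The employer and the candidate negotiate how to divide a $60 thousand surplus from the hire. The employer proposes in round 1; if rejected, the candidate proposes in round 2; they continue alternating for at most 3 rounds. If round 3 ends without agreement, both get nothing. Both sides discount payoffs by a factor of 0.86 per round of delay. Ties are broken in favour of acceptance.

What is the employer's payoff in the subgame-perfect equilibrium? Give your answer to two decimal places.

52.78

Round 3 (the employer proposes): rejection yields 0 for the candidate; the employer offers 0 and keeps 60.
Round 2 (the candidate proposes): the employer can get 60 next round, worth 0.86 × 60 = 51.6 now, so the candidate offers 51.6, keeping 8.4.
Round 1 (the employer proposes): the candidate can get 8.4 next round, worth 0.86 × 8.4 = 7.224 now. The employer offers 7.224 and keeps 60 − 7.224 = 52.776.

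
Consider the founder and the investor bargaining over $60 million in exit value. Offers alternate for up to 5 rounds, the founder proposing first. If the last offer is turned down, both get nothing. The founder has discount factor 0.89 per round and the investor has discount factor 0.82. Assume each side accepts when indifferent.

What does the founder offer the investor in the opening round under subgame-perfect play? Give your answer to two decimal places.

Round 5 (the founder proposes): rejection yields 0 for the investor; the founder offers 0 and keeps 60.
Round 4 (the investor proposes): the founder can get 60 next round, worth 0.89 × 60 = 53.4 now, so the investor offers 53.4, keeping 6.6.
Round 3 (the founder proposes): the investor can get 6.6 next round, worth 0.82 × 6.6 = 5.412 now; the founder offers that and keeps 54.588.
Round 2 (the investor proposes): the founder can get 54.588 next round, worth 0.89 × 54.588 = 48.58332 now; the investor offers that and keeps 11.41668.
Round 1 (the founder proposes): the investor can get 11.41668 next round, worth 0.82 × 11.41668 = 9.3616776 now; the founder offers that and keeps 50.6383224.

9.36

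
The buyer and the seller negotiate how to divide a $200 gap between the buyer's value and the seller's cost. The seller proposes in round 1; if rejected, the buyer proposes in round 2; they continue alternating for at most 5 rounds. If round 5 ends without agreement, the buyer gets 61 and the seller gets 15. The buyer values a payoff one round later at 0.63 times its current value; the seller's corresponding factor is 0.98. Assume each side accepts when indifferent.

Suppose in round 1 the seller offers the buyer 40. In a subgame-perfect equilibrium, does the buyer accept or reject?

Work out the buyer's continuation value if the offer is rejected.
Round 5 (the seller proposes): the buyer gets 61 if talks fail, so the seller offers 61 and keeps 139.
Round 4 (the buyer proposes): the seller can get 139 next round, worth 0.98 × 139 = 136.22 now. The buyer offers 136.22 and keeps 200 − 136.22 = 63.78.
Round 3 (the seller proposes): the buyer can get 63.78 next round, worth 0.63 × 63.78 = 40.1814 now; the seller offers that and keeps 159.8186.
Round 2 (the buyer proposes): the seller can get 159.8186 next round, worth 0.98 × 159.8186 = 156.622228 now, so the buyer offers 156.622228, keeping 43.377772.
So by rejecting in round 1, the buyer gets 43.377772 next round, worth 0.63 × 43.377772 = 27.32799636 now.
Offer 40 ≥ 27.32799636, so the buyer accepts.

Accept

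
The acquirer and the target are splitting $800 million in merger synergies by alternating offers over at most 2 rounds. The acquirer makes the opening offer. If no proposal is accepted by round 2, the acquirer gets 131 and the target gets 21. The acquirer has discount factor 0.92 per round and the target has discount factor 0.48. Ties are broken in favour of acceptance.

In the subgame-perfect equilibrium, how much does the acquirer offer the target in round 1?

Round 2 (the target proposes): the acquirer gets 131 if talks fail, so the target offers 131 and keeps 669.
Round 1 (the acquirer proposes): the target can get 669 next round, worth 0.48 × 669 = 321.12 now; the acquirer offers that and keeps 478.88.

321.12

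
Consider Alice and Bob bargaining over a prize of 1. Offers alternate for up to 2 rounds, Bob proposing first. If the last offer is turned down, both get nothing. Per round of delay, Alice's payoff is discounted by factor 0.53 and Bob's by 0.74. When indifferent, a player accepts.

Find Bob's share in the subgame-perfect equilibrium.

Round 2 (Alice proposes): Bob will accept anything ≥ 0, so Alice offers 0 and keeps 1.
Round 1 (Bob proposes): Alice can get 1 next round, worth 0.53 × 1 = 0.53 now, so Bob offers 0.53, keeping 0.47.

0.47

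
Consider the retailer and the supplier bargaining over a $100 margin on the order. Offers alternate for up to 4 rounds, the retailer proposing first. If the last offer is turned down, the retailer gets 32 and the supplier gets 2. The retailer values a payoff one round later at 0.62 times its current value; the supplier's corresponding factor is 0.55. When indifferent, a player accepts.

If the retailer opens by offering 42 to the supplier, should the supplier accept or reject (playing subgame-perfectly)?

Accept

Work out the supplier's continuation value if the offer is rejected.
Round 4 (the supplier proposes): the retailer gets 32 if talks fail, so the supplier offers 32 and keeps 68.
Round 3 (the retailer proposes): the supplier can get 68 next round, worth 0.55 × 68 = 37.4 now, so the retailer offers 37.4, keeping 62.6.
Round 2 (the supplier proposes): the retailer can get 62.6 next round, worth 0.62 × 62.6 = 38.812 now; the supplier offers that and keeps 61.188.
So by rejecting in round 1, the supplier gets 61.188 next round, worth 0.55 × 61.188 = 33.6534 now.
Offer 42 ≥ 33.6534, so the supplier accepts.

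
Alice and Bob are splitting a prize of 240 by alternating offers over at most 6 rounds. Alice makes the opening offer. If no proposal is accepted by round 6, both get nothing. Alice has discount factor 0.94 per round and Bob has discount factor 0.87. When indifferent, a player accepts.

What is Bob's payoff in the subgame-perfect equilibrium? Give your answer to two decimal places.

Round 6 (Bob proposes): rejection yields 0 for Alice; Bob offers 0 and keeps 240.
Round 5 (Alice proposes): Bob can get 240 next round, worth 0.87 × 240 = 208.8 now. Alice offers 208.8 and keeps 240 − 208.8 = 31.2.
Round 4 (Bob proposes): Alice can get 31.2 next round, worth 0.94 × 31.2 = 29.328 now; Bob offers that and keeps 210.672.
Round 3 (Alice proposes): Bob can get 210.672 next round, worth 0.87 × 210.672 = 183.28464 now. Alice offers 183.28464 and keeps 240 − 183.28464 = 56.71536.
Round 2 (Bob proposes): Alice can get 56.71536 next round, worth 0.94 × 56.71536 = 53.3124384 now, so Bob offers 53.3124384, keeping 186.6875616.
Round 1 (Alice proposes): Bob can get 186.6875616 next round, worth 0.87 × 186.6875616 = 162.418178592 now. Alice offers 162.418178592 and keeps 240 − 162.418178592 = 77.581821408.

162.42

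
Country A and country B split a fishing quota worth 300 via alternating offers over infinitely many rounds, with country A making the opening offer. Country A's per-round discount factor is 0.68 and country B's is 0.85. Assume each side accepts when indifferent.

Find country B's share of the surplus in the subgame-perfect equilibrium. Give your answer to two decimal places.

When country A proposes, country B accepts any offer worth at least 0.85 times what country B would get by proposing next round; and vice versa.
This gives x = 300 − 0.85y and y = 300 − 0.68x, where x and y are each side's share when it proposes.
Hence (1 − 0.85·0.68)x = 300(1 − 0.85), i.e. 0.422·x = 45.
x ≈ 106.6351; country B's share is 300 − x ≈ 193.3649.

193.36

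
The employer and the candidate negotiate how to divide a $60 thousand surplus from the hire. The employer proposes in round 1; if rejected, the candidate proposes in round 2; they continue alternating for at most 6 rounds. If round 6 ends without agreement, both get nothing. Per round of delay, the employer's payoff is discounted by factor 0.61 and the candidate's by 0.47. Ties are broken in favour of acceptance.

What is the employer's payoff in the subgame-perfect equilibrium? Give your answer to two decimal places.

43.53

Round 6 (the candidate proposes): the employer will accept anything ≥ 0, so the candidate offers 0 and keeps 60.
Round 5 (the employer proposes): the candidate can get 60 next round, worth 0.47 × 60 = 28.2 now. The employer offers 28.2 and keeps 60 − 28.2 = 31.8.
Round 4 (the candidate proposes): the employer can get 31.8 next round, worth 0.61 × 31.8 = 19.398 now; the candidate offers that and keeps 40.602.
Round 3 (the employer proposes): the candidate can get 40.602 next round, worth 0.47 × 40.602 = 19.08294 now. The employer offers 19.08294 and keeps 60 − 19.08294 = 40.91706.
Round 2 (the candidate proposes): the employer can get 40.91706 next round, worth 0.61 × 40.91706 = 24.9594066 now. The candidate offers 24.9594066 and keeps 60 − 24.9594066 = 35.0405934.
Round 1 (the employer proposes): the candidate can get 35.0405934 next round, worth 0.47 × 35.0405934 = 16.469078898 now; the employer offers that and keeps 43.530921102.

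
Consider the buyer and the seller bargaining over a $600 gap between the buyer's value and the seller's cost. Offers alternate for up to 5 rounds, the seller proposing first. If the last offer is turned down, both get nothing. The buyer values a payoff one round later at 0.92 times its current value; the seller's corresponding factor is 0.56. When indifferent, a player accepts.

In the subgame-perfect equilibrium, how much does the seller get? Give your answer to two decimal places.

231.99

Round 5 (the seller proposes): rejection yields 0 for the buyer; the seller offers 0 and keeps 600.
Round 4 (the buyer proposes): the seller can get 600 next round, worth 0.56 × 600 = 336 now. The buyer offers 336 and keeps 600 − 336 = 264.
Round 3 (the seller proposes): the buyer can get 264 next round, worth 0.92 × 264 = 242.88 now, so the seller offers 242.88, keeping 357.12.
Round 2 (the buyer proposes): the seller can get 357.12 next round, worth 0.56 × 357.12 = 199.9872 now. The buyer offers 199.9872 and keeps 600 − 199.9872 = 400.0128.
Round 1 (the seller proposes): the buyer can get 400.0128 next round, worth 0.92 × 400.0128 = 368.011776 now. The seller offers 368.011776 and keeps 600 − 368.011776 = 231.988224.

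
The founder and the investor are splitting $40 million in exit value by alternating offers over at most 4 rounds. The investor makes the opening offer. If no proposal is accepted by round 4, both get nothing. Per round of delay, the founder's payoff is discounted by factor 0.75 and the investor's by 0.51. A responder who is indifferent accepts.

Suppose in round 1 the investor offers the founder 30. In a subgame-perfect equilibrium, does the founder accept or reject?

Accept

Round 4 (the founder proposes): the investor will accept anything ≥ 0, so the founder offers 0 and keeps 40.
Round 3 (the investor proposes): the founder can get 40 next round, worth 0.75 × 40 = 30 now; the investor offers that and keeps 10.
Round 2 (the founder proposes): the investor can get 10 next round, worth 0.51 × 10 = 5.1 now, so the founder offers 5.1, keeping 34.9.
So by rejecting in round 1, the founder gets 34.9 next round, worth 0.75 × 34.9 = 26.175 now.
Offer 30 ≥ 26.175, so the founder accepts.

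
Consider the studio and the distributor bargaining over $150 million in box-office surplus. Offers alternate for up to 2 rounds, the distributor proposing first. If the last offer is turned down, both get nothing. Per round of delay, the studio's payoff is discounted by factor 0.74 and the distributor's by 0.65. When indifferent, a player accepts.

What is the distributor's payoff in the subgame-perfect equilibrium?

By backward induction:
Round 2 (the studio proposes): the distributor will accept anything ≥ 0, so the studio offers 0 and keeps 150.
Round 1 (the distributor proposes): the studio can get 150 next round, worth 0.74 × 150 = 111 now. The distributor offers 111 and keeps 150 − 111 = 39.

39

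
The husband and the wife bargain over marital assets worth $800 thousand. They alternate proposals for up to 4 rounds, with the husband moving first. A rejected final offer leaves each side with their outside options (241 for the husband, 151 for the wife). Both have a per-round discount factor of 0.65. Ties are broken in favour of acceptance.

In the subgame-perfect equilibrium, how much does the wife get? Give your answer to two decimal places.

335.52

By backward induction:
Round 4 (the wife proposes): the husband gets 241 if talks fail, so the wife offers 241 and keeps 559.
Round 3 (the husband proposes): the wife can get 559 next round, worth 0.65 × 559 = 363.35 now. The husband offers 363.35 and keeps 800 − 363.35 = 436.65.
Round 2 (the wife proposes): the husband can get 436.65 next round, worth 0.65 × 436.65 = 283.8225 now, so the wife offers 283.8225, keeping 516.1775.
Round 1 (the husband proposes): the wife can get 516.1775 next round, worth 0.65 × 516.1775 = 335.515375 now; the husband offers that and keeps 464.484625.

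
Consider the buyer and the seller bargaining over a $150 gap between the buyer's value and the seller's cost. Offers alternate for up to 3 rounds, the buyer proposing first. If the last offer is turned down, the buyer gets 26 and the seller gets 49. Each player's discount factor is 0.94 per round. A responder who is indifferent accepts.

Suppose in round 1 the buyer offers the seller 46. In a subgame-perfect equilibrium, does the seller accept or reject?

Reject

Round 3 (the buyer proposes): the seller gets 49 if talks fail, so the buyer offers 49 and keeps 101.
Round 2 (the seller proposes): the buyer can get 101 next round, worth 0.94 × 101 = 94.94 now; the seller offers that and keeps 55.06.
So by rejecting in round 1, the seller gets 55.06 next round, worth 0.94 × 55.06 = 51.7564 now.
Offer 46 < 51.7564, so the seller rejects.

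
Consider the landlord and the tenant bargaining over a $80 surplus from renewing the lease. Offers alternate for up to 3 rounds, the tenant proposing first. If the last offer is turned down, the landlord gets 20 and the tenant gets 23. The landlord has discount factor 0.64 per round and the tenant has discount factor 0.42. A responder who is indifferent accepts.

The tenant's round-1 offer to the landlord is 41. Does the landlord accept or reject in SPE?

Round 3 (the tenant proposes): the landlord gets 20 if talks fail, so the tenant offers 20 and keeps 60.
Round 2 (the landlord proposes): the tenant can get 60 next round, worth 0.42 × 60 = 25.2 now. The landlord offers 25.2 and keeps 80 − 25.2 = 54.8.
So by rejecting in round 1, the landlord gets 54.8 next round, worth 0.64 × 54.8 = 35.072 now.
Offer 41 ≥ 35.072, so the landlord accepts.

Accept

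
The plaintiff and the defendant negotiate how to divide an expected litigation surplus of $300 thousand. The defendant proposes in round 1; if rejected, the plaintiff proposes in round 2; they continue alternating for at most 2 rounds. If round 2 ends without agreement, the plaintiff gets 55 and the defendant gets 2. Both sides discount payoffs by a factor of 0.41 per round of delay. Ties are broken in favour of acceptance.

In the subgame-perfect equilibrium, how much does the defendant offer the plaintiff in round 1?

Round 2 (the plaintiff proposes): the defendant gets 2 if talks fail, so the plaintiff offers 2 and keeps 298.
Round 1 (the defendant proposes): the plaintiff can get 298 next round, worth 0.41 × 298 = 122.18 now. The defendant offers 122.18 and keeps 300 − 122.18 = 177.82.

122.18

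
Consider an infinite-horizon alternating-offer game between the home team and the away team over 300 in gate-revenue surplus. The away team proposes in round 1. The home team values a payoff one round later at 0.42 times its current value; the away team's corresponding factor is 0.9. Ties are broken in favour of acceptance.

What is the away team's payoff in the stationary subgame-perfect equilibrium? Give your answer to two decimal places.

In a stationary SPE each proposer offers the other exactly their discounted continuation value.
If the away team keeps x when proposing and the home team keeps y when proposing, then x = 300 − 0.42y and y = 300 − 0.9x.
Solving: x = 300(1 − 0.42) / (1 − 0.9·0.42) = 174 / 0.622 ≈ 279.7428.
The home team gets 300 − 279.7428 ≈ 20.2572.

279.74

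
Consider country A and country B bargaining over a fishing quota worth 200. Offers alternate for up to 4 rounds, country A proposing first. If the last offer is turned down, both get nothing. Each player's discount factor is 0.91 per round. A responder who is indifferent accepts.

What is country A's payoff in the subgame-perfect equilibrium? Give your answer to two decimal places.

32.91

Round 4 (country B proposes): rejection yields 0 for country A; country B offers 0 and keeps 200.
Round 3 (country A proposes): country B can get 200 next round, worth 0.91 × 200 = 182 now; country A offers that and keeps 18.
Round 2 (country B proposes): country A can get 18 next round, worth 0.91 × 18 = 16.38 now, so country B offers 16.38, keeping 183.62.
Round 1 (country A proposes): country B can get 183.62 next round, worth 0.91 × 183.62 = 167.0942 now; country A offers that and keeps 32.9058.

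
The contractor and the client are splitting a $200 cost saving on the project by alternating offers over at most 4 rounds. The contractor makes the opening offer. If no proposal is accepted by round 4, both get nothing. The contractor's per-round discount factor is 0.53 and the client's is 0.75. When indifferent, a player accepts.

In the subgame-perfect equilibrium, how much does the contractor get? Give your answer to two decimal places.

69.88

Round 4 (the client proposes): the contractor will accept anything ≥ 0, so the client offers 0 and keeps 200.
Round 3 (the contractor proposes): the client can get 200 next round, worth 0.75 × 200 = 150 now, so the contractor offers 150, keeping 50.
Round 2 (the client proposes): the contractor can get 50 next round, worth 0.53 × 50 = 26.5 now. The client offers 26.5 and keeps 200 − 26.5 = 173.5.
Round 1 (the contractor proposes): the client can get 173.5 next round, worth 0.75 × 173.5 = 130.125 now. The contractor offers 130.125 and keeps 200 − 130.125 = 69.875.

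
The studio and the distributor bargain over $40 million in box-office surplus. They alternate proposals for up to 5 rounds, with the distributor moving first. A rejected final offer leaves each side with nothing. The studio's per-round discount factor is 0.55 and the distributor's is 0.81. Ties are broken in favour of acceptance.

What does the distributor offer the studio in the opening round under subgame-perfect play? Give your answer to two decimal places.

6.04

Work backward from the last round.
Round 5 (the distributor proposes): the studio will accept anything ≥ 0, so the distributor offers 0 and keeps 40.
Round 4 (the studio proposes): the distributor can get 40 next round, worth 0.81 × 40 = 32.4 now; the studio offers that and keeps 7.6.
Round 3 (the distributor proposes): the studio can get 7.6 next round, worth 0.55 × 7.6 = 4.18 now. The distributor offers 4.18 and keeps 40 − 4.18 = 35.82.
Round 2 (the studio proposes): the distributor can get 35.82 next round, worth 0.81 × 35.82 = 29.0142 now. The studio offers 29.0142 and keeps 40 − 29.0142 = 10.9858.
Round 1 (the distributor proposes): the studio can get 10.9858 next round, worth 0.55 × 10.9858 = 6.04219 now; the distributor offers that and keeps 33.95781.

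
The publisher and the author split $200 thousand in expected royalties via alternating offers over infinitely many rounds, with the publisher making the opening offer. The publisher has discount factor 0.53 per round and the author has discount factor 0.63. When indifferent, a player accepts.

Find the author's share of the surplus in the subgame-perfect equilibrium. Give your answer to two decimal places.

When the publisher proposes, the author accepts any offer worth at least 0.63 times what the author would get by proposing next round; and vice versa.
This gives x = 200 − 0.63y and y = 200 − 0.53x, where x and y are each side's share when it proposes.
Hence (1 − 0.63·0.53)x = 200(1 − 0.63), i.e. 0.6661·x = 74.
x ≈ 111.0944; the author's share is 200 − x ≈ 88.9056.

88.91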